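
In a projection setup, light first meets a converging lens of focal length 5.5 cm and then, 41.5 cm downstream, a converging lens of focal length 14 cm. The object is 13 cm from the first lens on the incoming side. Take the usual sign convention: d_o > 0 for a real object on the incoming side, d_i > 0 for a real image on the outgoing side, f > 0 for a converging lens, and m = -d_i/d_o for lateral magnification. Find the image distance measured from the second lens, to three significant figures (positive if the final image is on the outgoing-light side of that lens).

24.9 cm

First lens: d_i1 = 1/(1/5.5 - 1/13) = 9.533 cm.
That image sits 31.967 cm in front of the second lens, so d_o2 = 31.967 cm.
Second lens: d_i2 = 1/(1/14 - 1/(31.967)) = 24.909 cm.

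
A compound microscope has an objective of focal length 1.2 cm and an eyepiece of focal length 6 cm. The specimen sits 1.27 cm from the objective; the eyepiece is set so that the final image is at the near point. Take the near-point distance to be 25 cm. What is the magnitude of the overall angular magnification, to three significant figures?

Objective: 1/d_i = 1/f_obj - 1/d_o = 1/1.2 - 1/1.27 = 0.04593 cm^-1, so d_i = 21.771 cm.
m_obj = -d_i/d_o = -21.771/1.27 = -17.143.
Eyepiece angular magnification (image at near point): M_eye = 1 + D/f_e = 1 + 25/6 = 5.167.
Overall M = m_obj x M_eye = (-17.143)(5.167) = -88.57.
|M| = 88.57.

88.6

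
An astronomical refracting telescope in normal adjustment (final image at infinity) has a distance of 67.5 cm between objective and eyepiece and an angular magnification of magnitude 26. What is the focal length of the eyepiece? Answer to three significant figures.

2.50 cm

In normal adjustment the tube length equals f_obj + f_eye and |M| = f_obj/f_eye.
So f_obj = 26 f_eye and 26 f_eye + f_eye = 67.5 cm, giving f_eye = 67.5/27 = 2.500 cm and f_obj = 65.000 cm.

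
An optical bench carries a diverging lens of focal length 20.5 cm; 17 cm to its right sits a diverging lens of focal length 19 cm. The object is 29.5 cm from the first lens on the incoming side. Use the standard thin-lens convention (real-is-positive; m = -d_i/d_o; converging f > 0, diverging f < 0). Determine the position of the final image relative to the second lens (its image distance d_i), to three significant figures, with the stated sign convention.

-11.5 cm

First lens: d_i1 = 1/(1/(-20.5) - 1/29.5) = -12.095 cm.
With d_i1 < 0 the first image is virtual and lies on the object side; the object distance for lens 2 is d_o2 = 17 - (-12.095) = 29.095 cm.
Second lens: d_i2 = 1/(1/(-19) - 1/(29.095)) = -11.494 cm.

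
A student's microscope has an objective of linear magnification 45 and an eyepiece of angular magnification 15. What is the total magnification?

The overall magnification of a compound microscope is the product of the objective and eyepiece magnifications:
M = M_obj x M_eye = 45 x 15 = 675.

675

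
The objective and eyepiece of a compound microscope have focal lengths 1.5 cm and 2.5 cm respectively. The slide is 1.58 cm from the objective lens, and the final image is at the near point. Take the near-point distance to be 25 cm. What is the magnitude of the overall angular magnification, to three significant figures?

Objective: 1/d_i = 1/f_obj - 1/d_o = 1/1.5 - 1/1.58 = 0.03376 cm^-1, so d_i = 29.625 cm.
m_obj = -d_i/d_o = -29.625/1.58 = -18.750.
Eyepiece angular magnification (image at near point): M_eye = 1 + D/f_e = 1 + 25/2.5 = 11.000.
Overall M = m_obj x M_eye = (-18.750)(11.000) = -206.25.
|M| = 206.25.

206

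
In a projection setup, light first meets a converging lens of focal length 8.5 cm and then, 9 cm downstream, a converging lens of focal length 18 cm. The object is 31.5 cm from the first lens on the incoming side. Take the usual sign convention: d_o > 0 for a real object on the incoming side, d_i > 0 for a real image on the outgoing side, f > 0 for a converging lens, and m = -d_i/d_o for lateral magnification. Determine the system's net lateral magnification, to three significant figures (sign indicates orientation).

-0.322

Applying the thin-lens equation to the first lens, 1/8.5 = 1/31.5 + 1/d_i1, which gives d_i1 = 11.641 cm.
Its lateral magnification is m_1 = -d_i1/d_o1 = -(11.641)/31.5 = -0.3696.
Since 11.641 cm > 9 cm, the first image lies past the second lens and serves as a virtual object: d_o2 = L - d_i1 = -2.641 cm.
Applying the thin-lens equation again with f_2 = 18 cm and d_o2 = -2.641 cm gives d_i2 = 2.303 cm.
m_2 = -(2.303)/(-2.641) = 0.8720.
Overall magnification: m = m_1 m_2 = -0.3223.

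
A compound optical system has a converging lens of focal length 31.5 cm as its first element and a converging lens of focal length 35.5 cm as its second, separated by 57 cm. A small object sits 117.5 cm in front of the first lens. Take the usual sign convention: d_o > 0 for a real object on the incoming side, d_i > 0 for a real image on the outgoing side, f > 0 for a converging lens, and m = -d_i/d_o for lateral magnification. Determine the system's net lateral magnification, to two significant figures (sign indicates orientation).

-0.60

Applying the thin-lens equation to the first lens, 1/31.5 = 1/117.5 + 1/d_i1, which gives d_i1 = 43.038 cm.
Its lateral magnification is m_1 = -d_i1/d_o1 = -(43.038)/117.5 = -0.3663.
Object distance for lens 2: d_o2 = 57 - 43.038 = 13.962 cm.
Applying the thin-lens equation again with f_2 = 35.5 cm and d_o2 = 13.962 cm gives d_i2 = -23.013 cm.
m_2 = -(-23.013)/(13.962) = 1.6483.
Overall magnification: m = m_1 m_2 = -0.6037.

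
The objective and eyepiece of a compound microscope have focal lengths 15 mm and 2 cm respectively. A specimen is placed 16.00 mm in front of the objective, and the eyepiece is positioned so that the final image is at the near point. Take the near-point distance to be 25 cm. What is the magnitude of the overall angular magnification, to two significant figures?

200

Convert to cm: f_obj = 15 mm = 1.5 cm; d_o = 16.00 mm = 1.60 cm.
Objective: 1/d_i = 1/f_obj - 1/d_o = 1/1.5 - 1/1.60 = 0.04167 cm^-1, so d_i = 24.000 cm.
m_obj = -d_i/d_o = -24.000/1.60 = -15.000.
Eyepiece angular magnification (image at near point): M_eye = 1 + D/f_e = 1 + 25/2 = 13.500.
Overall M = m_obj x M_eye = (-15.000)(13.500) = -202.50.
|M| = 202.50.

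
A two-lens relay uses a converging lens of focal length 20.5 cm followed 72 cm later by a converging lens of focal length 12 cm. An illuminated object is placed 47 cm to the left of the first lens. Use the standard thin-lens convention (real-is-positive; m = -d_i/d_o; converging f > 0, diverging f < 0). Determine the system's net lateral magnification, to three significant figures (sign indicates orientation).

0.393

Lens 1: 1/d_i1 = 1/f_1 - 1/d_o1 = 1/20.5 - 1/47 = 0.02750 cm^-1, so d_i1 = 36.358 cm.
m_1 = -(36.358)/47 = -0.7736.
The intermediate image is 36.358 cm to the right of lens 1, so d_o2 = L - d_i1 = 72 - 36.358 = 35.642 cm.
Lens 2: 1/d_i2 = 1/f_2 - 1/d_o2 = 1/12 - 1/(35.642) = 0.05528 cm^-1, so d_i2 = 18.091 cm.
m_2 = -(18.091)/(35.642) = -0.5076.
Total m = m_1 x m_2 = (-0.7736)(-0.5076) = 0.3927.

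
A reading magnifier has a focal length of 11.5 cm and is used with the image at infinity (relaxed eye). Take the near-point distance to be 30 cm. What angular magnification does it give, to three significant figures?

M = D/f = 30/11.5 = 2.609.

2.61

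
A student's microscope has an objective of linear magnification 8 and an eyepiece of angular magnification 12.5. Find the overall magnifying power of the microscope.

100

The overall magnification of a compound microscope is the product of the objective and eyepiece magnifications:
M = M_obj x M_eye = 8 x 12.5 = 100.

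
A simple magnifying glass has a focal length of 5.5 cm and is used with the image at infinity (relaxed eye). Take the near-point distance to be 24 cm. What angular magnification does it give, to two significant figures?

M = D/f = 24/5.5 = 4.364.

4.4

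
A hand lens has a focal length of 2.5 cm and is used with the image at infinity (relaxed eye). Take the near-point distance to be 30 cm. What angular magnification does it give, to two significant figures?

M = D/f = 30/2.5 = 12.000.

12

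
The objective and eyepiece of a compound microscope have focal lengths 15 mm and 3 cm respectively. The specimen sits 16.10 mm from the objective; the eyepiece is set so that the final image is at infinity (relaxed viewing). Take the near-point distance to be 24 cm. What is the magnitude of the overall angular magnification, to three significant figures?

Convert to cm: f_obj = 15 mm = 1.5 cm; d_o = 16.10 mm = 1.61 cm.
Objective: 1/d_i = 1/f_obj - 1/d_o = 1/1.5 - 1/1.61 = 0.04555 cm^-1, so d_i = 21.955 cm.
m_obj = -d_i/d_o = -21.955/1.61 = -13.636.
Eyepiece angular magnification (image at infinity): M_eye = D/f_e = 24/3 = 8.000.
Overall M = m_obj x M_eye = (-13.636)(8.000) = -109.09.
|M| = 109.09.

109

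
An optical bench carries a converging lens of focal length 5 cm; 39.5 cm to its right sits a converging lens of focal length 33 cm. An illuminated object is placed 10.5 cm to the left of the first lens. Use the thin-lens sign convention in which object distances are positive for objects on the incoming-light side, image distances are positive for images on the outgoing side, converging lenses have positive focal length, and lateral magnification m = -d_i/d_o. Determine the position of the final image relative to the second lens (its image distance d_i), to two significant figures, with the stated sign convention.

Applying the thin-lens equation to the first lens, 1/5 = 1/10.5 + 1/d_i1, which gives d_i1 = 9.545 cm.
Object distance for lens 2: d_o2 = 39.5 - 9.545 = 29.955 cm.
Applying the thin-lens equation again with f_2 = 33 cm and d_o2 = 29.955 cm gives d_i2 = -324.582 cm.

-320 cm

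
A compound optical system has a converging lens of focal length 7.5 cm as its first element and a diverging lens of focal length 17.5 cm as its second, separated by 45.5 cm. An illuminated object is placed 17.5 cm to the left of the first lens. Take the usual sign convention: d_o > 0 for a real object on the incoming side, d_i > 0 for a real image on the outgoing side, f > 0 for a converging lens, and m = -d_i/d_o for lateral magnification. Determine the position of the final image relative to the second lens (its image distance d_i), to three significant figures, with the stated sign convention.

-11.4 cm

Applying the thin-lens equation to the first lens, 1/7.5 = 1/17.5 + 1/d_i1, which gives d_i1 = 13.125 cm.
Object distance for lens 2: d_o2 = 45.5 - 13.125 = 32.375 cm.
Applying the thin-lens equation again with f_2 = -17.5 cm and d_o2 = 32.375 cm gives d_i2 = -11.360 cm.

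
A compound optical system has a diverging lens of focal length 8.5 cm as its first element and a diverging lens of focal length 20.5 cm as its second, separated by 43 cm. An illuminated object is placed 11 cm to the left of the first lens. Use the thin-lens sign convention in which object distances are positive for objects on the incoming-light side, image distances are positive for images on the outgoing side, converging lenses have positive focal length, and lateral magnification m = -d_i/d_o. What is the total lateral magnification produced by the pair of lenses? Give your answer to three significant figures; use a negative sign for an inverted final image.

Lens 1: 1/d_i1 = 1/f_1 - 1/d_o1 = 1/(-8.5) - 1/11 = -0.20856 cm^-1, so d_i1 = -4.795 cm.
m_1 = -(-4.795)/11 = 0.4359.
With d_i1 < 0 the first image is virtual and lies on the object side; the object distance for lens 2 is d_o2 = 43 - (-4.795) = 47.795 cm.
Lens 2: 1/d_i2 = 1/f_2 - 1/d_o2 = 1/(-20.5) - 1/(47.795) = -0.06970 cm^-1, so d_i2 = -14.347 cm.
m_2 = -(-14.347)/(47.795) = 0.3002.
Overall magnification: m = m_1 m_2 = 0.1308.

0.131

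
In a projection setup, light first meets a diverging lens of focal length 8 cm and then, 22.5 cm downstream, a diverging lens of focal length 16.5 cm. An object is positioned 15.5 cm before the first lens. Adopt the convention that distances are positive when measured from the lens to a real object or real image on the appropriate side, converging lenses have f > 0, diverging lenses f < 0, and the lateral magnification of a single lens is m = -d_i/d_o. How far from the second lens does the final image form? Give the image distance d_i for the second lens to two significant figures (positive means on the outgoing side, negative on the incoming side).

Lens 1: 1/d_i1 = 1/f_1 - 1/d_o1 = 1/(-8) - 1/15.5 = -0.18952 cm^-1, so d_i1 = -5.277 cm.
With d_i1 < 0 the first image is virtual and lies on the object side; the object distance for lens 2 is d_o2 = 22.5 - (-5.277) = 27.777 cm.
Lens 2: 1/d_i2 = 1/f_2 - 1/d_o2 = 1/(-16.5) - 1/(27.777) = -0.09661 cm^-1, so d_i2 = -10.351 cm.

-10 cm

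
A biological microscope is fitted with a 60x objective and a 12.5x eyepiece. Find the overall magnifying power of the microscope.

750

The overall magnification of a compound microscope is the product of the objective and eyepiece magnifications:
M = M_obj x M_eye = 60 x 12.5 = 750.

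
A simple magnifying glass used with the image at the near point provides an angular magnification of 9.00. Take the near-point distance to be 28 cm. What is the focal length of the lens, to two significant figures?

3.5 cm

For the image at the near point, M = 1 + D/f.
f = D/(M - 1) = 28/(9.0 - 1) = 3.500 cm.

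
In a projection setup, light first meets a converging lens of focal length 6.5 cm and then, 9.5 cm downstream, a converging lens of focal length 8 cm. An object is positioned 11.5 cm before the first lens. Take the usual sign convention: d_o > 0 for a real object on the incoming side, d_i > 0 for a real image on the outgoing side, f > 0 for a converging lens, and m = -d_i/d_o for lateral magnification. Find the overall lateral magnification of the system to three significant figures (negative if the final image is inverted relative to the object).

-0.773

Lens 1: 1/d_i1 = 1/f_1 - 1/d_o1 = 1/6.5 - 1/11.5 = 0.06689 cm^-1, so d_i1 = 14.950 cm.
m_1 = -(14.950)/11.5 = -1.3000.
Since 14.950 cm > 9.5 cm, the first image lies past the second lens and serves as a virtual object: d_o2 = L - d_i1 = -5.450 cm.
Lens 2: 1/d_i2 = 1/f_2 - 1/d_o2 = 1/8 - 1/(-5.450) = 0.30849 cm^-1, so d_i2 = 3.242 cm.
m_2 = -(3.242)/(-5.450) = 0.5948.
Overall magnification: m = m_1 m_2 = -0.7732.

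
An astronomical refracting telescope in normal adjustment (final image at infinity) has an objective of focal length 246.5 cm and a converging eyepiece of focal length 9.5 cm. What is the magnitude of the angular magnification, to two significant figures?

|M| = f_obj/|f_eye| = 246.5/9.5 = 25.947.

26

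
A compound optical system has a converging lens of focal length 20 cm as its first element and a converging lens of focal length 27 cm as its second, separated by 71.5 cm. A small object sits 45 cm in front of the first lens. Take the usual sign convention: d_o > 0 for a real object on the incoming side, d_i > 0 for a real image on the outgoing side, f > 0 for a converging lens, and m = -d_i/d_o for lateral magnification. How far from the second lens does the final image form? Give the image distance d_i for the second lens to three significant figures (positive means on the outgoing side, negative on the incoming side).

Lens 1: 1/d_i1 = 1/f_1 - 1/d_o1 = 1/20 - 1/45 = 0.02778 cm^-1, so d_i1 = 36.000 cm.
Object distance for lens 2: d_o2 = 71.5 - 36.000 = 35.500 cm.
Lens 2: 1/d_i2 = 1/f_2 - 1/d_o2 = 1/27 - 1/(35.500) = 0.00887 cm^-1, so d_i2 = 112.765 cm.

113 cm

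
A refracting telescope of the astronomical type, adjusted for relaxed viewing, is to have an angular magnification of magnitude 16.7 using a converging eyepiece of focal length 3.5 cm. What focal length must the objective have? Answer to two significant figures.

58 cm

|M| = f_obj/|f_eye|, so f_obj = |M| x |f_eye| = 16.7 x 3.5 = 58.450 cm.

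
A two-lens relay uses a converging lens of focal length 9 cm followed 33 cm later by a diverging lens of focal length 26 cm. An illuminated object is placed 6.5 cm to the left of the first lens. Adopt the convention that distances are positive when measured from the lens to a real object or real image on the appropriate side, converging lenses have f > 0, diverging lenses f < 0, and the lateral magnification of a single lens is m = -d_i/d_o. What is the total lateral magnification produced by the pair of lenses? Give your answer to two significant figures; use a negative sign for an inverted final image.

Lens 1: 1/d_i1 = 1/f_1 - 1/d_o1 = 1/9 - 1/6.5 = -0.04274 cm^-1, so d_i1 = -23.400 cm.
m_1 = -(-23.400)/6.5 = 3.6000.
With d_i1 < 0 the first image is virtual and lies on the object side; the object distance for lens 2 is d_o2 = 33 - (-23.400) = 56.400 cm.
Lens 2: 1/d_i2 = 1/f_2 - 1/d_o2 = 1/(-26) - 1/(56.400) = -0.05619 cm^-1, so d_i2 = -17.796 cm.
m_2 = -(-17.796)/(56.400) = 0.3155.
Overall magnification: m = m_1 m_2 = 1.1359.

1.1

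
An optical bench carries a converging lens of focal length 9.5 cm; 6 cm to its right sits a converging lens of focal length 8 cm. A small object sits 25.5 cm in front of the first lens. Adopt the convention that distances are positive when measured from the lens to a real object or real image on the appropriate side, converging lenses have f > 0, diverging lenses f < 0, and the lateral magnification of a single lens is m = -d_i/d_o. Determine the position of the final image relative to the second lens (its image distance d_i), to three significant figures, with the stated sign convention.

4.27 cm

Applying the thin-lens equation to the first lens, 1/9.5 = 1/25.5 + 1/d_i1, which gives d_i1 = 15.141 cm.
This image would form 15.141 cm past lens 1, i.e. 9.141 cm beyond lens 2, so it is a virtual object for lens 2: d_o2 = 6 - 15.141 = -9.141 cm.
Applying the thin-lens equation again with f_2 = 8 cm and d_o2 = -9.141 cm gives d_i2 = 4.266 cm.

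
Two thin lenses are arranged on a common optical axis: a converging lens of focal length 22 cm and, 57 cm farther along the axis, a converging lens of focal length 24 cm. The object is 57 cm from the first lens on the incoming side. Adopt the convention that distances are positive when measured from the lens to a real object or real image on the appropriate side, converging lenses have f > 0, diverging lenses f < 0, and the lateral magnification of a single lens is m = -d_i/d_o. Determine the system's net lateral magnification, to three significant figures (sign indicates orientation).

-5.33

Applying the thin-lens equation to the first lens, 1/22 = 1/57 + 1/d_i1, which gives d_i1 = 35.829 cm.
Its lateral magnification is m_1 = -d_i1/d_o1 = -(35.829)/57 = -0.6286.
The intermediate image is 35.829 cm to the right of lens 1, so d_o2 = L - d_i1 = 57 - 35.829 = 21.171 cm.
Applying the thin-lens equation again with f_2 = 24 cm and d_o2 = 21.171 cm gives d_i2 = -179.636 cm.
m_2 = -(-179.636)/(21.171) = 8.4848.
Overall magnification: m = m_1 m_2 = -5.3333.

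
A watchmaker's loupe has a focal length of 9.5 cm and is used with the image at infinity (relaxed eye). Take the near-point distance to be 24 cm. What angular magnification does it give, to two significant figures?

M = D/f = 24/9.5 = 2.526.

2.5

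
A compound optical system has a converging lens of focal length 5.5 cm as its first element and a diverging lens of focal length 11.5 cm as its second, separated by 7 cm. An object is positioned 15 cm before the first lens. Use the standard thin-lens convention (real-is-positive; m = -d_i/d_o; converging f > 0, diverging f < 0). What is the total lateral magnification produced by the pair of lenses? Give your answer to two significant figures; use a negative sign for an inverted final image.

Lens 1: 1/d_i1 = 1/f_1 - 1/d_o1 = 1/5.5 - 1/15 = 0.11515 cm^-1, so d_i1 = 8.684 cm.
m_1 = -(8.684)/15 = -0.5789.
This image would form 8.684 cm past lens 1, i.e. 1.684 cm beyond lens 2, so it is a virtual object for lens 2: d_o2 = 7 - 8.684 = -1.684 cm.
Lens 2: 1/d_i2 = 1/f_2 - 1/d_o2 = 1/(-11.5) - 1/(-1.684) = 0.50679 cm^-1, so d_i2 = 1.973 cm.
m_2 = -(1.973)/(-1.684) = 1.1716.
The system's lateral magnification is m_1 m_2 = (-0.5789)(1.1716) = -0.6783.

-0.68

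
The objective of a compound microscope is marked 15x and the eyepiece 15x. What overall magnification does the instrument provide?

225

The overall magnification of a compound microscope is the product of the objective and eyepiece magnifications:
M = M_obj x M_eye = 15 x 15 = 225.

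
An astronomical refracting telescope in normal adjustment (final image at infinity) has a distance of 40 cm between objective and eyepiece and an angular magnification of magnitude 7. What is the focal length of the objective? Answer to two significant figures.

In normal adjustment the tube length equals f_obj + f_eye and |M| = f_obj/f_eye.
So f_obj = 7 f_eye and 7 f_eye + f_eye = 40 cm, giving f_eye = 40/8 = 5.000 cm and f_obj = 35.000 cm.

35 cm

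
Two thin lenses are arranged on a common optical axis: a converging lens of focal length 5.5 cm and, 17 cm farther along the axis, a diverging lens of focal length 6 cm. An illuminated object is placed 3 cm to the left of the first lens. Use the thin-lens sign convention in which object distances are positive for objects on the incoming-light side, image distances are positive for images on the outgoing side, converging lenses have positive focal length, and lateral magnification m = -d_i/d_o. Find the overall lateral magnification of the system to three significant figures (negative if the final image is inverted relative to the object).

0.446

Applying the thin-lens equation to the first lens, 1/5.5 = 1/3 + 1/d_i1, which gives d_i1 = -6.600 cm.
Its lateral magnification is m_1 = -d_i1/d_o1 = -(-6.600)/3 = 2.2000.
The intermediate image is virtual, 6.600 cm to the left of lens 1, so d_o2 = L - d_i1 = 17 - (-6.600) = 23.600 cm.
Applying the thin-lens equation again with f_2 = -6 cm and d_o2 = 23.600 cm gives d_i2 = -4.784 cm.
m_2 = -(-4.784)/(23.600) = 0.2027.
Total m = m_1 x m_2 = (2.2000)(0.2027) = 0.4459.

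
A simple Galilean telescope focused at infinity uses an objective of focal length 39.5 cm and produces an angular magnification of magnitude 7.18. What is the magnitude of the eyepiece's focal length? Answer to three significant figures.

|M| = f_obj/|f_eye|, so |f_eye| = f_obj/|M| = 39.5/7.18 = 5.501 cm.
(The eyepiece is diverging, so its signed focal length is -5.501 cm.)

5.50 cm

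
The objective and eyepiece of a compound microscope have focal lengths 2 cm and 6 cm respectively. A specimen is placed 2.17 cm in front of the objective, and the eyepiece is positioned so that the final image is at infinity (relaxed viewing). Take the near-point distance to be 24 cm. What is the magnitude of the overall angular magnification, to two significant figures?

47

Objective: 1/d_i = 1/f_obj - 1/d_o = 1/2 - 1/2.17 = 0.03917 cm^-1, so d_i = 25.529 cm.
m_obj = -d_i/d_o = -25.529/2.17 = -11.765.
Eyepiece angular magnification (image at infinity): M_eye = D/f_e = 24/6 = 4.000.
Overall M = m_obj x M_eye = (-11.765)(4.000) = -47.06.
|M| = 47.06.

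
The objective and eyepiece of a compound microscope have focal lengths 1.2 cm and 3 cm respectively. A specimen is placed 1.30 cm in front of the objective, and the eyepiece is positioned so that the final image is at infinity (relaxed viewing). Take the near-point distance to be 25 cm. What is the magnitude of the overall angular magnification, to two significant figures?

100

Objective: 1/d_i = 1/f_obj - 1/d_o = 1/1.2 - 1/1.30 = 0.06410 cm^-1, so d_i = 15.600 cm.
m_obj = -d_i/d_o = -15.600/1.30 = -12.000.
Eyepiece angular magnification (image at infinity): M_eye = D/f_e = 25/3 = 8.333.
Overall M = m_obj x M_eye = (-12.000)(8.333) = -100.00.
|M| = 100.00.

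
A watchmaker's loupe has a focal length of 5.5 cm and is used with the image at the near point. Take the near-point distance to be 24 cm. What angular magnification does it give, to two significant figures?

M = 1 + D/f = 1 + 24/5.5 = 5.364.

5.4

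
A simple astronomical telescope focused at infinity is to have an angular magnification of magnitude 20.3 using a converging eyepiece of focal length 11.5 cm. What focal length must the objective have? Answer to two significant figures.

|M| = f_obj/|f_eye|, so f_obj = |M| x |f_eye| = 20.3 x 11.5 = 233.450 cm.

230 cm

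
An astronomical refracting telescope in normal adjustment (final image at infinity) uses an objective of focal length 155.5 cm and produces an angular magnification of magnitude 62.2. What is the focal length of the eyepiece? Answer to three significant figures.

|M| = f_obj/f_eye, so f_eye = f_obj/|M| = 155.5/62.2 = 2.500 cm.

2.50 cm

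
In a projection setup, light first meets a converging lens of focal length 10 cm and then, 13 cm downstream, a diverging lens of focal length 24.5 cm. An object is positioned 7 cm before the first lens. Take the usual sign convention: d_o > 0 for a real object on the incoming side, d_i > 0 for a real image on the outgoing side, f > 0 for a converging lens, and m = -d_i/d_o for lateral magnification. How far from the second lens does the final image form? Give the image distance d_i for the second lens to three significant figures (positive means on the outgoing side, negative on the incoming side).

Lens 1: 1/d_i1 = 1/f_1 - 1/d_o1 = 1/10 - 1/7 = -0.04286 cm^-1, so d_i1 = -23.333 cm.
The intermediate image is virtual, 23.333 cm to the left of lens 1, so d_o2 = L - d_i1 = 13 - (-23.333) = 36.333 cm.
Lens 2: 1/d_i2 = 1/f_2 - 1/d_o2 = 1/(-24.5) - 1/(36.333) = -0.06834 cm^-1, so d_i2 = -14.633 cm.

-14.6 cm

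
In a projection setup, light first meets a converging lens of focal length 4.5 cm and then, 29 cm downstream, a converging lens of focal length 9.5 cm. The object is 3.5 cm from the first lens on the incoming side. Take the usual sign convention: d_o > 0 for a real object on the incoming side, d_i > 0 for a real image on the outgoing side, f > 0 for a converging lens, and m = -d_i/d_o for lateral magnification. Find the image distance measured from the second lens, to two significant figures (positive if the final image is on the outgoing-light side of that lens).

12 cm

Lens 1: 1/d_i1 = 1/f_1 - 1/d_o1 = 1/4.5 - 1/3.5 = -0.06349 cm^-1, so d_i1 = -15.750 cm.
With d_i1 < 0 the first image is virtual and lies on the object side; the object distance for lens 2 is d_o2 = 29 - (-15.750) = 44.750 cm.
Lens 2: 1/d_i2 = 1/f_2 - 1/d_o2 = 1/9.5 - 1/(44.750) = 0.08292 cm^-1, so d_i2 = 12.060 cm.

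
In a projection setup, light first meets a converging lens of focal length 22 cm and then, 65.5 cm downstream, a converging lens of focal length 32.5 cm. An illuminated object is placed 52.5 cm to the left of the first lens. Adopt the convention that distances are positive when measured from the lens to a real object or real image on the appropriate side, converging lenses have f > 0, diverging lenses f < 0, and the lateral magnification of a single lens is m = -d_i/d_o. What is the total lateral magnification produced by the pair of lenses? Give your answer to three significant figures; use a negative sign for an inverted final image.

First lens: d_i1 = 1/(1/22 - 1/52.5) = 37.869 cm.
m_1 = -(37.869)/52.5 = -0.7213.
Object distance for lens 2: d_o2 = 65.5 - 37.869 = 27.631 cm.
Second lens: d_i2 = 1/(1/32.5 - 1/(27.631)) = -184.440 cm.
m_2 = -(-184.440)/(27.631) = 6.6751.
The system's lateral magnification is m_1 m_2 = (-0.7213)(6.6751) = -4.8148.

-4.81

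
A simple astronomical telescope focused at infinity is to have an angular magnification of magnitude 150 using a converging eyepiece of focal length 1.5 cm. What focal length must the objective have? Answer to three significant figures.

225 cm

|M| = f_obj/|f_eye|, so f_obj = |M| x |f_eye| = 150.0 x 1.5 = 225.000 cm.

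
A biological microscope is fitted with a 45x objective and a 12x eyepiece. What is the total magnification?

540

The overall magnification of a compound microscope is the product of the objective and eyepiece magnifications:
M = M_obj x M_eye = 45 x 12 = 540.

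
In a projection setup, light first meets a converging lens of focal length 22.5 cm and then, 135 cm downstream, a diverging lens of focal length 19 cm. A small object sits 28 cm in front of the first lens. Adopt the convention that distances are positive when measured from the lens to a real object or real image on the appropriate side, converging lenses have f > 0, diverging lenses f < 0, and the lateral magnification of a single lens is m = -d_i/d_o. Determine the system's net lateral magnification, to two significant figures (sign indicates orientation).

-2.0

Lens 1: 1/d_i1 = 1/f_1 - 1/d_o1 = 1/22.5 - 1/28 = 0.00873 cm^-1, so d_i1 = 114.545 cm.
m_1 = -(114.545)/28 = -4.0909.
Object distance for lens 2: d_o2 = 135 - 114.545 = 20.455 cm.
Lens 2: 1/d_i2 = 1/f_2 - 1/d_o2 = 1/(-19) - 1/(20.455) = -0.10152 cm^-1, so d_i2 = -9.850 cm.
m_2 = -(-9.850)/(20.455) = 0.4816.
Total m = m_1 x m_2 = (-4.0909)(0.4816) = -1.9700.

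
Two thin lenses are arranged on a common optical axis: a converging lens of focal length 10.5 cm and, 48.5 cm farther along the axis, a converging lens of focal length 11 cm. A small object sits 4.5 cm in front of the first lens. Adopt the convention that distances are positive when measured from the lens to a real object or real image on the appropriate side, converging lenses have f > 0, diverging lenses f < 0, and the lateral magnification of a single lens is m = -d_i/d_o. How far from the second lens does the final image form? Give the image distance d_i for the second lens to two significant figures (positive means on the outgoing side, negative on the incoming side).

First lens: d_i1 = 1/(1/10.5 - 1/4.5) = -7.875 cm.
The intermediate image is virtual, 7.875 cm to the left of lens 1, so d_o2 = L - d_i1 = 48.5 - (-7.875) = 56.375 cm.
Second lens: d_i2 = 1/(1/11 - 1/(56.375)) = 13.667 cm.

14 cm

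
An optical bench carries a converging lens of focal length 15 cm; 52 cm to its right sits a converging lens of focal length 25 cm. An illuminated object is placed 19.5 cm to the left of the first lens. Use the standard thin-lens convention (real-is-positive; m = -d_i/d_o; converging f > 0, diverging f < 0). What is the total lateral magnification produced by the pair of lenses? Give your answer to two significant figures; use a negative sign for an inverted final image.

-2.2

Applying the thin-lens equation to the first lens, 1/15 = 1/19.5 + 1/d_i1, which gives d_i1 = 65.000 cm.
Its lateral magnification is m_1 = -d_i1/d_o1 = -(65.000)/19.5 = -3.3333.
Since 65.000 cm > 52 cm, the first image lies past the second lens and serves as a virtual object: d_o2 = L - d_i1 = -13.000 cm.
Applying the thin-lens equation again with f_2 = 25 cm and d_o2 = -13.000 cm gives d_i2 = 8.553 cm.
m_2 = -(8.553)/(-13.000) = 0.6579.
The system's lateral magnification is m_1 m_2 = (-3.3333)(0.6579) = -2.1930.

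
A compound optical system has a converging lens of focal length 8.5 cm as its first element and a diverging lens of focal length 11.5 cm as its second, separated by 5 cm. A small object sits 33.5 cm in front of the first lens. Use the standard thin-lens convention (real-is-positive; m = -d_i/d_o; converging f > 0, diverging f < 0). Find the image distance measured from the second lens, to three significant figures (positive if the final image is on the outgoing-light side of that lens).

Lens 1: 1/d_i1 = 1/f_1 - 1/d_o1 = 1/8.5 - 1/33.5 = 0.08780 cm^-1, so d_i1 = 11.390 cm.
Since 11.390 cm > 5 cm, the first image lies past the second lens and serves as a virtual object: d_o2 = L - d_i1 = -6.390 cm.
Lens 2: 1/d_i2 = 1/f_2 - 1/d_o2 = 1/(-11.5) - 1/(-6.390) = 0.06954 cm^-1, so d_i2 = 14.381 cm.

14.4 cm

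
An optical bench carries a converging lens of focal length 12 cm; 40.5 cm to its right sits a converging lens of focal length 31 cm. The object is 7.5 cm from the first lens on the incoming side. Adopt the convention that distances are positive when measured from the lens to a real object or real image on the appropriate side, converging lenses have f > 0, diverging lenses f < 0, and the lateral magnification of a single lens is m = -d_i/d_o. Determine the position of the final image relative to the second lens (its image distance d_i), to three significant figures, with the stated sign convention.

63.6 cm

Lens 1: 1/d_i1 = 1/f_1 - 1/d_o1 = 1/12 - 1/7.5 = -0.05000 cm^-1, so d_i1 = -20.000 cm.
With d_i1 < 0 the first image is virtual and lies on the object side; the object distance for lens 2 is d_o2 = 40.5 - (-20.000) = 60.500 cm.
Lens 2: 1/d_i2 = 1/f_2 - 1/d_o2 = 1/31 - 1/(60.500) = 0.01573 cm^-1, so d_i2 = 63.576 cm.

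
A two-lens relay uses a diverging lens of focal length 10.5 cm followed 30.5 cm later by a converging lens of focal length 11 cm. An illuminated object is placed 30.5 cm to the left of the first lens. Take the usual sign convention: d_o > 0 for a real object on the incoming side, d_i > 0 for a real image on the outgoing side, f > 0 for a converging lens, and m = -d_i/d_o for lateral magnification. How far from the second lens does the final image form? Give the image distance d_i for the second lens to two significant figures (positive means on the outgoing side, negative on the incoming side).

Lens 1: 1/d_i1 = 1/f_1 - 1/d_o1 = 1/(-10.5) - 1/30.5 = -0.12802 cm^-1, so d_i1 = -7.811 cm.
The intermediate image is virtual, 7.811 cm to the left of lens 1, so d_o2 = L - d_i1 = 30.5 - (-7.811) = 38.311 cm.
Lens 2: 1/d_i2 = 1/f_2 - 1/d_o2 = 1/11 - 1/(38.311) = 0.06481 cm^-1, so d_i2 = 15.430 cm.

15 cm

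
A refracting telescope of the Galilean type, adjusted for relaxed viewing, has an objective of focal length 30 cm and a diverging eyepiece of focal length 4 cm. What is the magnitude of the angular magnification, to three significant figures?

7.50

|M| = f_obj/|f_eye| = 30/4 = 7.500.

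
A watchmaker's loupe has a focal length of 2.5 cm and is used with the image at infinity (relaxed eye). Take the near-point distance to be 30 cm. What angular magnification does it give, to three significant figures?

12.0

M = D/f = 30/2.5 = 12.000.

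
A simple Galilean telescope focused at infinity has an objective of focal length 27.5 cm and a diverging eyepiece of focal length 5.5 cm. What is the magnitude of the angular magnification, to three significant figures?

|M| = f_obj/|f_eye| = 27.5/5.5 = 5.000.

5.00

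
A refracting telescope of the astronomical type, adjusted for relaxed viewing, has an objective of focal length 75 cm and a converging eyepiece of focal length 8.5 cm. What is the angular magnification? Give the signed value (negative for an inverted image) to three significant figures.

M = -f_obj/f_eye = -75/(8.5) = -8.824.

-8.82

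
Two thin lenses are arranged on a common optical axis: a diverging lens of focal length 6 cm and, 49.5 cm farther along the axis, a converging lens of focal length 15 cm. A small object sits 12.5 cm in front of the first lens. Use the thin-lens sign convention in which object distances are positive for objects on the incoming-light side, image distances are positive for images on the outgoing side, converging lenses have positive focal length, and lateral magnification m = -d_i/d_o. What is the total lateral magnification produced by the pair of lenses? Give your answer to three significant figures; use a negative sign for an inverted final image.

-0.126

First lens: d_i1 = 1/(1/(-6) - 1/12.5) = -4.054 cm.
m_1 = -(-4.054)/12.5 = 0.3243.
With d_i1 < 0 the first image is virtual and lies on the object side; the object distance for lens 2 is d_o2 = 49.5 - (-4.054) = 53.554 cm.
Second lens: d_i2 = 1/(1/15 - 1/(53.554)) = 20.836 cm.
m_2 = -(20.836)/(53.554) = -0.3891.
The system's lateral magnification is m_1 m_2 = (0.3243)(-0.3891) = -0.1262.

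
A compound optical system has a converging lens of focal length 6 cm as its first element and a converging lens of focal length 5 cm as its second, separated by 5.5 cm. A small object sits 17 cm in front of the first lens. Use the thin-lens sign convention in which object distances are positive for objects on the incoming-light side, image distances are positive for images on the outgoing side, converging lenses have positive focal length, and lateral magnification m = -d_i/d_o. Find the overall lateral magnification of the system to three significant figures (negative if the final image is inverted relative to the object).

-0.311

First lens: d_i1 = 1/(1/6 - 1/17) = 9.273 cm.
m_1 = -(9.273)/17 = -0.5455.
This image would form 9.273 cm past lens 1, i.e. 3.773 cm beyond lens 2, so it is a virtual object for lens 2: d_o2 = 5.5 - 9.273 = -3.773 cm.
Second lens: d_i2 = 1/(1/5 - 1/(-3.773)) = 2.150 cm.
m_2 = -(2.150)/(-3.773) = 0.5699.
Total m = m_1 x m_2 = (-0.5455)(0.5699) = -0.3109.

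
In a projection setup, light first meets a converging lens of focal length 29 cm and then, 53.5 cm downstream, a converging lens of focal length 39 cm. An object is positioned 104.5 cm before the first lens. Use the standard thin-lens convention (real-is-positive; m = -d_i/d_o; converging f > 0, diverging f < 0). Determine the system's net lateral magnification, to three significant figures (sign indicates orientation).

Lens 1: 1/d_i1 = 1/f_1 - 1/d_o1 = 1/29 - 1/104.5 = 0.02491 cm^-1, so d_i1 = 40.139 cm.
m_1 = -(40.139)/104.5 = -0.3841.
The intermediate image is 40.139 cm to the right of lens 1, so d_o2 = L - d_i1 = 53.5 - 40.139 = 13.361 cm.
Lens 2: 1/d_i2 = 1/f_2 - 1/d_o2 = 1/39 - 1/(13.361) = -0.04920 cm^-1, so d_i2 = -20.324 cm.
m_2 = -(-20.324)/(13.361) = 1.5211.
Overall magnification: m = m_1 m_2 = -0.5843.

-0.584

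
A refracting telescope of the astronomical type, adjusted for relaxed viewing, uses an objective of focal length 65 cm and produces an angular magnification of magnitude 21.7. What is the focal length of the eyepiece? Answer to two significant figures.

|M| = f_obj/f_eye, so f_eye = f_obj/|M| = 65/21.7 = 2.995 cm.

3.0 cm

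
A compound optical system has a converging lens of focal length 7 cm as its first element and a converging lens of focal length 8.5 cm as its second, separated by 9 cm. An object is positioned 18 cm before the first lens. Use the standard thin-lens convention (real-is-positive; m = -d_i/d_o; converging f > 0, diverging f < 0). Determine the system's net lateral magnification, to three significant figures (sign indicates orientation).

-0.494

Applying the thin-lens equation to the first lens, 1/7 = 1/18 + 1/d_i1, which gives d_i1 = 11.455 cm.
Its lateral magnification is m_1 = -d_i1/d_o1 = -(11.455)/18 = -0.6364.
This image would form 11.455 cm past lens 1, i.e. 2.455 cm beyond lens 2, so it is a virtual object for lens 2: d_o2 = 9 - 11.455 = -2.455 cm.
Applying the thin-lens equation again with f_2 = 8.5 cm and d_o2 = -2.455 cm gives d_i2 = 1.905 cm.
m_2 = -(1.905)/(-2.455) = 0.7759.
Overall magnification: m = m_1 m_2 = -0.4938.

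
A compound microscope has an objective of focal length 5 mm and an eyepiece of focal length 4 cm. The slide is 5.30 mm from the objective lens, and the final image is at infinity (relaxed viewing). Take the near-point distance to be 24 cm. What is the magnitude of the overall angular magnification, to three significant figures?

Convert to cm: f_obj = 5 mm = 0.5 cm; d_o = 5.30 mm = 0.53 cm.
Objective: 1/d_i = 1/f_obj - 1/d_o = 1/0.5 - 1/0.53 = 0.11321 cm^-1, so d_i = 8.833 cm.
m_obj = -d_i/d_o = -8.833/0.53 = -16.667.
Eyepiece angular magnification (image at infinity): M_eye = D/f_e = 24/4 = 6.000.
Overall M = m_obj x M_eye = (-16.667)(6.000) = -100.00.
|M| = 100.00.

100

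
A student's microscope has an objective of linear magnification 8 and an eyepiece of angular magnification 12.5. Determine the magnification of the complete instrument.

100

The overall magnification of a compound microscope is the product of the objective and eyepiece magnifications:
M = M_obj x M_eye = 8 x 12.5 = 100.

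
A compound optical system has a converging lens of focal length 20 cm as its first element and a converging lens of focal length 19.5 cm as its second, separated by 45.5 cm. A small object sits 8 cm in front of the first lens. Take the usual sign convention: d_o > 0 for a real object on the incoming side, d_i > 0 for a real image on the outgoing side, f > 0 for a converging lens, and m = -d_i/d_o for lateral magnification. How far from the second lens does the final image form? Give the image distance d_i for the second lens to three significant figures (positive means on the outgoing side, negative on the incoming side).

First lens: d_i1 = 1/(1/20 - 1/8) = -13.333 cm.
With d_i1 < 0 the first image is virtual and lies on the object side; the object distance for lens 2 is d_o2 = 45.5 - (-13.333) = 58.833 cm.
Second lens: d_i2 = 1/(1/19.5 - 1/(58.833)) = 29.167 cm.

29.2 cm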